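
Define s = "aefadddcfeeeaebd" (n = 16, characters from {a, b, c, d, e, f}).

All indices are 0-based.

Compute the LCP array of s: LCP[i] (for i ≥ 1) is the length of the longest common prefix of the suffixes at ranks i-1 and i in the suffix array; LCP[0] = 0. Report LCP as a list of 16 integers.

[0, 1, 2, 0, 0, 0, 1, 1, 2, 0, 1, 1, 2, 1, 0, 1]

rank | idx | suffix
   0 |   3 | adddcfeeeaebd
   1 |  12 | aebd
   2 |   0 | aefadddcfeeeaebd
   3 |  14 | bd
   4 |   7 | cfeeeaebd
   5 |  15 | d
   6 |   6 | dcfeeeaebd
   7 |   5 | ddcfeeeaebd
   8 |   4 | dddcfeeeaebd
   9 |  11 | eaebd
  10 |  13 | ebd
  11 |  10 | eeaebd
  12 |   9 | eeeaebd
  13 |   1 | efadddcfeeeaebd
  14 |   2 | fadddcfeeeaebd
  15 |   8 | feeeaebd

SA = [3, 12, 0, 14, 7, 15, 6, 5, 4, 11, 13, 10, 9, 1, 2, 8]
rank  pair      lcp
   1  s[3:],s[12:]  1  'a'
   2  s[12:],s[0:]  2  'ae'
   3  s[0:],s[14:]  0  ''
   4  s[14:],s[7:]  0  ''
   5  s[7:],s[15:]  0  ''
   6  s[15:],s[6:]  1  'd'
   7  s[6:],s[5:]  1  'd'
   8  s[5:],s[4:]  2  'dd'
   9  s[4:],s[11:]  0  ''
  10  s[11:],s[13:]  1  'e'
  11  s[13:],s[10:]  1  'e'
  12  s[10:],s[9:]  2  'ee'
  13  s[9:],s[1:]  1  'e'
  14  s[1:],s[2:]  0  ''
  15  s[2:],s[8:]  1  'f'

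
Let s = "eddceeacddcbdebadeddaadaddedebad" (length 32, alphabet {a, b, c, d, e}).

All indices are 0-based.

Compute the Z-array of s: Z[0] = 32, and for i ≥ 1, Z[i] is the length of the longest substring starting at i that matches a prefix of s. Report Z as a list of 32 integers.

Z[0]=32
i=1: fresh scan; Z[1]=0
i=2: fresh scan; Z[2]=0
i=3: fresh scan; Z[3]=0
i=4: fresh scan; Z[4]=1 scan→box=[4,5)
i=5: fresh scan; Z[5]=1 scan→box=[5,6)
i=6: fresh scan; Z[6]=0
i=7: fresh scan; Z[7]=0
i=8: fresh scan; Z[8]=0
i=9: fresh scan; Z[9]=0
i=10: fresh scan; Z[10]=0
i=11: fresh scan; Z[11]=0
i=12: fresh scan; Z[12]=0
i=13: fresh scan; Z[13]=1 scan→box=[13,14)
i=14: fresh scan; Z[14]=0
i=15: fresh scan; Z[15]=0
i=16: fresh scan; Z[16]=0
i=17: fresh scan; Z[17]=3 scan→box=[17,20)
i=18: min(r-i=2, Z[1]=0)=0; Z[18]=0
i=19: min(r-i=1, Z[2]=0)=0; Z[19]=0
i=20: fresh scan; Z[20]=0
i=21: fresh scan; Z[21]=0
i=22: fresh scan; Z[22]=0
i=23: fresh scan; Z[23]=0
i=24: fresh scan; Z[24]=0
i=25: fresh scan; Z[25]=0
i=26: fresh scan; Z[26]=2 scan→box=[26,28)
i=27: min(r-i=1, Z[1]=0)=0; Z[27]=0
i=28: fresh scan; Z[28]=1 scan→box=[28,29)
i=29: fresh scan; Z[29]=0
i=30: fresh scan; Z[30]=0
i=31: fresh scan; Z[31]=0

[32, 0, 0, 0, 1, 1, 0, 0, 0, 0, 0, 0, 0, 1, 0, 0, 0, 3, 0, 0, 0, 0, 0, 0, 0, 0, 2, 0, 1, 0, 0, 0]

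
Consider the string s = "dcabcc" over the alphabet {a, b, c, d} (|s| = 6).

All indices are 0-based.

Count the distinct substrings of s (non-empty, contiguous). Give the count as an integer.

19

rank | idx | suffix
   0 |   2 | abcc
   1 |   3 | bcc
   2 |   5 | c
   3 |   1 | cabcc
   4 |   4 | cc
   5 |   0 | dcabcc

SA = [2, 3, 5, 1, 4, 0]
i: (SA[i-1],SA[i]) lcp shared
  1: (2,3) 0 ''
  2: (3,5) 0 ''
  3: (5,1) 1 'c'
  4: (1,4) 1 'c'
  5: (4,0) 0 ''

n(n+1)/2 = 6·7/2 = 21
Σ LCP = 0 + 0 + 0 + 1 + 1 + 0 = 2
distinct = 21 − 2 = 19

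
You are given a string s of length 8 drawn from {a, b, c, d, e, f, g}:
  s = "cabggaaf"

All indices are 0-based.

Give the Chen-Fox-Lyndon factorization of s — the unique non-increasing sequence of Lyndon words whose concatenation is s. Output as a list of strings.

emit factor 1: 'c' (i=0, period=1)
emit factor 2: 'abgg' (i=1, period=4)
emit factor 3: 'aaf' (i=5, period=3)

["c", "abgg", "aaf"]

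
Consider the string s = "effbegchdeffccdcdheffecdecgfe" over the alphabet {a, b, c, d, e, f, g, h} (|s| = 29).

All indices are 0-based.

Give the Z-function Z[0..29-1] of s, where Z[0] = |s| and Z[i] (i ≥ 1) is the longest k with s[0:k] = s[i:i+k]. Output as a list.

[29, 0, 0, 0, 1, 0, 0, 0, 0, 3, 0, 0, 0, 0, 0, 0, 0, 0, 3, 0, 0, 1, 0, 0, 1, 0, 0, 0, 1]

Z[0]=29
i=1: i≥r, start 0; Z[1]=0
i=2: i≥r, start 0; Z[2]=0
i=3: i≥r, start 0; Z[3]=0
i=4: i≥r, start 0; Z[4]=1 scan→box=[4,5)
i=5: i≥r, start 0; Z[5]=0
i=6: i≥r, start 0; Z[6]=0
i=7: i≥r, start 0; Z[7]=0
i=8: i≥r, start 0; Z[8]=0
i=9: i≥r, start 0; Z[9]=3 scan→box=[9,12)
i=10: min(r-i=2, Z[1]=0)=0; Z[10]=0
i=11: min(r-i=1, Z[2]=0)=0; Z[11]=0
i=12: i≥r, start 0; Z[12]=0
i=13: i≥r, start 0; Z[13]=0
i=14: i≥r, start 0; Z[14]=0
i=15: i≥r, start 0; Z[15]=0
i=16: i≥r, start 0; Z[16]=0
i=17: i≥r, start 0; Z[17]=0
i=18: i≥r, start 0; Z[18]=3 scan→box=[18,21)
i=19: min(r-i=2, Z[1]=0)=0; Z[19]=0
i=20: min(r-i=1, Z[2]=0)=0; Z[20]=0
i=21: i≥r, start 0; Z[21]=1 scan→box=[21,22)
i=22: i≥r, start 0; Z[22]=0
i=23: i≥r, start 0; Z[23]=0
i=24: i≥r, start 0; Z[24]=1 scan→box=[24,25)
i=25: i≥r, start 0; Z[25]=0
i=26: i≥r, start 0; Z[26]=0
i=27: i≥r, start 0; Z[27]=0
i=28: i≥r, start 0; Z[28]=1 scan→box=[28,29)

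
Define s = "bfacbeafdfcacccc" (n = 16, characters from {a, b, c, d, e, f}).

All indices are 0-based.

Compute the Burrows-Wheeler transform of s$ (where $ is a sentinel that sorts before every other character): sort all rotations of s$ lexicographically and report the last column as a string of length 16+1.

rank  rotation           last
    0  $bfacbeafdfcacccc  c
    1  acbeafdfcacccc$bf  f
    2  acccc$bfacbeafdfc  c
    3  afdfcacccc$bfacbe  e
    4  beafdfcacccc$bfac  c
    5  bfacbeafdfcacccc$  $
    6  c$bfacbeafdfcaccc  c
    7  cacccc$bfacbeafdf  f
    8  cbeafdfcacccc$bfa  a
    9  cc$bfacbeafdfcacc  c
   10  ccc$bfacbeafdfcac  c
   11  cccc$bfacbeafdfca  a
   12  dfcacccc$bfacbeaf  f
   13  eafdfcacccc$bfacb  b
   14  facbeafdfcacccc$b  b
   15  fcacccc$bfacbeafd  d
   16  fdfcacccc$bfacbea  a

cfcec$cfaccafbbda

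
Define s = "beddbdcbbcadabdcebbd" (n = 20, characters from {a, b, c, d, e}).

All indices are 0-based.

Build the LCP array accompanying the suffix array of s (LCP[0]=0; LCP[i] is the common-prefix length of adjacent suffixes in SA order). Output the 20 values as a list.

rank | idx | suffix
   0 |  12 | abdcebbd
   1 |  10 | adabdcebbd
   2 |   7 | bbcadabdcebbd
   3 |  17 | bbd
   4 |   8 | bcadabdcebbd
   5 |  18 | bd
   6 |   4 | bdcbbcadabdcebbd
   7 |  13 | bdcebbd
   8 |   0 | beddbdcbbcadabdcebbd
   9 |   9 | cadabdcebbd
  10 |   6 | cbbcadabdcebbd
  11 |  15 | cebbd
  12 |  19 | d
  13 |  11 | dabdcebbd
  14 |   3 | dbdcbbcadabdcebbd
  15 |   5 | dcbbcadabdcebbd
  16 |  14 | dcebbd
  17 |   2 | ddbdcbbcadabdcebbd
  18 |  16 | ebbd
  19 |   1 | eddbdcbbcadabdcebbd

SA = [12, 10, 7, 17, 8, 18, 4, 13, 0, 9, 6, 15, 19, 11, 3, 5, 14, 2, 16, 1]
i: (SA[i-1],SA[i]) lcp shared
  1: (12,10) 1 'a'
  2: (10,7) 0 ''
  3: (7,17) 2 'bb'
  4: (17,8) 1 'b'
  5: (8,18) 1 'b'
  6: (18,4) 2 'bd'
  7: (4,13) 3 'bdc'
  8: (13,0) 1 'b'
  9: (0,9) 0 ''
  10: (9,6) 1 'c'
  11: (6,15) 1 'c'
  12: (15,19) 0 ''
  13: (19,11) 1 'd'
  14: (11,3) 1 'd'
  15: (3,5) 1 'd'
  16: (5,14) 2 'dc'
  17: (14,2) 1 'd'
  18: (2,16) 0 ''
  19: (16,1) 1 'e'

[0, 1, 0, 2, 1, 1, 2, 3, 1, 0, 1, 1, 0, 1, 1, 1, 2, 1, 0, 1]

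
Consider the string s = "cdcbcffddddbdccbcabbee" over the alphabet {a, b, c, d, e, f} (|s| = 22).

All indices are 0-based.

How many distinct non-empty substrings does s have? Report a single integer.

sorted suffixes:
  #0 SA[0]=17  'abbee'
  #1 SA[1]=18  'bbee'
  #2 SA[2]=15  'bcabbee'
  #3 SA[3]=3  'bcffddddbdccbcabbee'
  #4 SA[4]=11  'bdccbcabbee'
  #5 SA[5]=19  'bee'
  #6 SA[6]=16  'cabbee'
  #7 SA[7]=14  'cbcabbee'
  #8 SA[8]=2  'cbcffddddbdccbcabbee'
  #9 SA[9]=13  'ccbcabbee'
  #10 SA[10]=0  'cdcbcffddddbdccbcabbee'
  #11 SA[11]=4  'cffddddbdccbcabbee'
  #12 SA[12]=10  'dbdccbcabbee'
  #13 SA[13]=1  'dcbcffddddbdccbcabbee'
  #14 SA[14]=12  'dccbcabbee'
  #15 SA[15]=9  'ddbdccbcabbee'
  #16 SA[16]=8  'dddbdccbcabbee'
  #17 SA[17]=7  'ddddbdccbcabbee'
  #18 SA[18]=21  'e'
  #19 SA[19]=20  'ee'
  #20 SA[20]=6  'fddddbdccbcabbee'
  #21 SA[21]=5  'ffddddbdccbcabbee'

SA = [17, 18, 15, 3, 11, 19, 16, 14, 2, 13, 0, 4, 10, 1, 12, 9, 8, 7, 21, 20, 6, 5]
i: (SA[i-1],SA[i]) lcp shared
  1: (17,18) 0 ''
  2: (18,15) 1 'b'
  3: (15,3) 2 'bc'
  4: (3,11) 1 'b'
  5: (11,19) 1 'b'
  6: (19,16) 0 ''
  7: (16,14) 1 'c'
  8: (14,2) 3 'cbc'
  9: (2,13) 1 'c'
  10: (13,0) 1 'c'
  11: (0,4) 1 'c'
  12: (4,10) 0 ''
  13: (10,1) 1 'd'
  14: (1,12) 2 'dc'
  15: (12,9) 1 'd'
  16: (9,8) 2 'dd'
  17: (8,7) 3 'ddd'
  18: (7,21) 0 ''
  19: (21,20) 1 'e'
  20: (20,6) 0 ''
  21: (6,5) 1 'f'

n(n+1)/2 = 22·23/2 = 253
Σ LCP = 0 + 0 + 1 + 2 + 1 + 1 + 0 + 1 + 3 + 1 + 1 + 1 + 0 + 1 + 2 + 1 + 2 + 3 + 0 + 1 + 0 + 1 = 23
distinct = 253 − 23 = 230

230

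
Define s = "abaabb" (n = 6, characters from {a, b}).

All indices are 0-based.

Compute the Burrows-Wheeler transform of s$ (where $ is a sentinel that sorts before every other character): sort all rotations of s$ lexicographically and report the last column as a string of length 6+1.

rank  rotation last
    0  $abaabb  b
    1  aabb$ab  b
    2  abaabb$  $
    3  abb$aba  a
    4  b$abaab  b
    5  baabb$a  a
    6  bb$abaa  a

bb$abaa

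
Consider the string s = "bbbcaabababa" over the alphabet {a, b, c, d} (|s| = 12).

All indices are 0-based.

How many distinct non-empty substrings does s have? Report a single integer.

rank | idx | suffix
   0 |  11 | a
   1 |   4 | aabababa
   2 |   9 | aba
   3 |   7 | ababa
   4 |   5 | abababa
   5 |  10 | ba
   6 |   8 | baba
   7 |   6 | bababa
   8 |   0 | bbbcaabababa
   9 |   1 | bbcaabababa
  10 |   2 | bcaabababa
  11 |   3 | caabababa

SA = [11, 4, 9, 7, 5, 10, 8, 6, 0, 1, 2, 3]
i: (SA[i-1],SA[i]) lcp shared
  1: (11,4) 1 'a'
  2: (4,9) 1 'a'
  3: (9,7) 3 'aba'
  4: (7,5) 5 'ababa'
  5: (5,10) 0 ''
  6: (10,8) 2 'ba'
  7: (8,6) 4 'baba'
  8: (6,0) 1 'b'
  9: (0,1) 2 'bb'
  10: (1,2) 1 'b'
  11: (2,3) 0 ''

n(n+1)/2 = 12·13/2 = 78
Σ LCP = 0 + 1 + 1 + 3 + 5 + 0 + 2 + 4 + 1 + 2 + 1 + 0 = 20
distinct = 78 − 20 = 58

58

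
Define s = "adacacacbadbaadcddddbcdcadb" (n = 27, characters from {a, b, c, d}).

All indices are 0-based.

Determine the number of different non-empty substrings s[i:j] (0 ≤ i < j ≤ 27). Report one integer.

336

rank→(start, suffix):
  0 → (12, 'aadcddddbcdcadb')
  1 → (2, 'acacacbadbaadcddddbcdcadb')
  2 → (4, 'acacbadbaadcddddbcdcadb')
  3 → (6, 'acbadbaadcddddbcdcadb')
  4 → (0, 'adacacacbadbaadcddddbcdcadb')
  5 → (24, 'adb')
  6 → (9, 'adbaadcddddbcdcadb')
  7 → (13, 'adcddddbcdcadb')
  8 → (26, 'b')
  9 → (11, 'baadcddddbcdcadb')
  10 → (8, 'badbaadcddddbcdcadb')
  11 → (20, 'bcdcadb')
  12 → (3, 'cacacbadbaadcddddbcdcadb')
  13 → (5, 'cacbadbaadcddddbcdcadb')
  14 → (23, 'cadb')
  15 → (7, 'cbadbaadcddddbcdcadb')
  16 → (21, 'cdcadb')
  17 → (15, 'cddddbcdcadb')
  18 → (1, 'dacacacbadbaadcddddbcdcadb')
  19 → (25, 'db')
  20 → (10, 'dbaadcddddbcdcadb')
  21 → (19, 'dbcdcadb')
  22 → (22, 'dcadb')
  23 → (14, 'dcddddbcdcadb')
  24 → (18, 'ddbcdcadb')
  25 → (17, 'dddbcdcadb')
  26 → (16, 'ddddbcdcadb')

SA = [12, 2, 4, 6, 0, 24, 9, 13, 26, 11, 8, 20, 3, 5, 23, 7, 21, 15, 1, 25, 10, 19, 22, 14, 18, 17, 16]
[i] adj suffixes → lcp
  [1] 12/2 → 1 ('a')
  [2] 2/4 → 4 ('acac')
  [3] 4/6 → 2 ('ac')
  [4] 6/0 → 1 ('a')
  [5] 0/24 → 2 ('ad')
  [6] 24/9 → 3 ('adb')
  [7] 9/13 → 2 ('ad')
  [8] 13/26 → 0 ('')
  [9] 26/11 → 1 ('b')
  [10] 11/8 → 2 ('ba')
  [11] 8/20 → 1 ('b')
  [12] 20/3 → 0 ('')
  [13] 3/5 → 3 ('cac')
  [14] 5/23 → 2 ('ca')
  [15] 23/7 → 1 ('c')
  [16] 7/21 → 1 ('c')
  [17] 21/15 → 2 ('cd')
  [18] 15/1 → 0 ('')
  [19] 1/25 → 1 ('d')
  [20] 25/10 → 2 ('db')
  [21] 10/19 → 2 ('db')
  [22] 19/22 → 1 ('d')
  [23] 22/14 → 2 ('dc')
  [24] 14/18 → 1 ('d')
  [25] 18/17 → 2 ('dd')
  [26] 17/16 → 3 ('ddd')

n(n+1)/2 = 27·28/2 = 378
Σ LCP = 0 + 1 + 4 + 2 + 1 + 2 + 3 + 2 + 0 + 1 + 2 + 1 + 0 + 3 + 2 + 1 + 1 + 2 + 0 + 1 + 2 + 2 + 1 + 2 + 1 + 2 + 3 = 42
distinct = 378 − 42 = 336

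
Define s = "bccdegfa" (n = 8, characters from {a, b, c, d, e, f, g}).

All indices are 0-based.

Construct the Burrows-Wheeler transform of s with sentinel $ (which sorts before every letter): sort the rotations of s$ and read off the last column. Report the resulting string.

af$bccdge

rank  rotation   last
    0  $bccdegfa  a
    1  a$bccdegf  f
    2  bccdegfa$  $
    3  ccdegfa$b  b
    4  cdegfa$bc  c
    5  degfa$bcc  c
    6  egfa$bccd  d
    7  fa$bccdeg  g
    8  gfa$bccde  e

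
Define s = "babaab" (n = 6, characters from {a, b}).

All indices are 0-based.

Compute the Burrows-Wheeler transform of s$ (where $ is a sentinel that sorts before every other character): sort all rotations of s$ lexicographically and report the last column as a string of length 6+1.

bbabaa$

rank  rotation last
    0  $babaab  b
    1  aab$bab  b
    2  ab$baba  a
    3  abaab$b  b
    4  b$babaa  a
    5  baab$ba  a
    6  babaab$  $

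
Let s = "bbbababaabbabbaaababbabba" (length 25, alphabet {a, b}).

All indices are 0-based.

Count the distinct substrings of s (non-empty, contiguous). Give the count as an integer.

rank→(start, suffix):
  0 → (24, 'a')
  1 → (14, 'aaababbabba')
  2 → (15, 'aababbabba')
  3 → (7, 'aabbabbaaababbabba')
  4 → (5, 'abaabbabbaaababbabba')
  5 → (3, 'ababaabbabbaaababbabba')
  6 → (16, 'ababbabba')
  7 → (21, 'abba')
  8 → (11, 'abbaaababbabba')
  9 → (18, 'abbabba')
  10 → (8, 'abbabbaaababbabba')
  11 → (23, 'ba')
  12 → (13, 'baaababbabba')
  13 → (6, 'baabbabbaaababbabba')
  14 → (4, 'babaabbabbaaababbabba')
  15 → (2, 'bababaabbabbaaababbabba')
  16 → (20, 'babba')
  17 → (10, 'babbaaababbabba')
  18 → (17, 'babbabba')
  19 → (22, 'bba')
  20 → (12, 'bbaaababbabba')
  21 → (1, 'bbababaabbabbaaababbabba')
  22 → (19, 'bbabba')
  23 → (9, 'bbabbaaababbabba')
  24 → (0, 'bbbababaabbabbaaababbabba')

SA = [24, 14, 15, 7, 5, 3, 16, 21, 11, 18, 8, 23, 13, 6, 4, 2, 20, 10, 17, 22, 12, 1, 19, 9, 0]
[i] adj suffixes → lcp
  [1] 24/14 → 1 ('a')
  [2] 14/15 → 2 ('aa')
  [3] 15/7 → 3 ('aab')
  [4] 7/5 → 1 ('a')
  [5] 5/3 → 3 ('aba')
  [6] 3/16 → 4 ('abab')
  [7] 16/21 → 2 ('ab')
  [8] 21/11 → 4 ('abba')
  [9] 11/18 → 4 ('abba')
  [10] 18/8 → 7 ('abbabba')
  [11] 8/23 → 0 ('')
  [12] 23/13 → 2 ('ba')
  [13] 13/6 → 3 ('baa')
  [14] 6/4 → 2 ('ba')
  [15] 4/2 → 4 ('baba')
  [16] 2/20 → 3 ('bab')
  [17] 20/10 → 5 ('babba')
  [18] 10/17 → 5 ('babba')
  [19] 17/22 → 1 ('b')
  [20] 22/12 → 3 ('bba')
  [21] 12/1 → 3 ('bba')
  [22] 1/19 → 4 ('bbab')
  [23] 19/9 → 6 ('bbabba')
  [24] 9/0 → 2 ('bb')

n(n+1)/2 = 25·26/2 = 325
Σ LCP = 0 + 1 + 2 + 3 + 1 + 3 + 4 + 2 + 4 + 4 + 7 + 0 + 2 + 3 + 2 + 4 + 3 + 5 + 5 + 1 + 3 + 3 + 4 + 6 + 2 = 74
distinct = 325 − 74 = 251

251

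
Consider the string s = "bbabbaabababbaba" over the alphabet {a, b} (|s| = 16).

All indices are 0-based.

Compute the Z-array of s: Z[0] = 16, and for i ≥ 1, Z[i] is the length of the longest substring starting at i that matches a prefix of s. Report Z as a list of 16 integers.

[16, 1, 0, 3, 1, 0, 0, 1, 0, 1, 0, 4, 1, 0, 1, 0]

Z[0]=16
i=1: outside box; Z[1]=1 grow→box=[1,2)
i=2: outside box; Z[2]=0
i=3: outside box; Z[3]=3 grow→box=[3,6)
i=4: min(r-i=2, Z[1]=1)=1; Z[4]=1
i=5: min(r-i=1, Z[2]=0)=0; Z[5]=0
i=6: outside box; Z[6]=0
i=7: outside box; Z[7]=1 grow→box=[7,8)
i=8: outside box; Z[8]=0
i=9: outside box; Z[9]=1 grow→box=[9,10)
i=10: outside box; Z[10]=0
i=11: outside box; Z[11]=4 grow→box=[11,15)
i=12: min(r-i=3, Z[1]=1)=1; Z[12]=1
i=13: min(r-i=2, Z[2]=0)=0; Z[13]=0
i=14: min(r-i=1, Z[3]=3)=1; Z[14]=1
i=15: outside box; Z[15]=0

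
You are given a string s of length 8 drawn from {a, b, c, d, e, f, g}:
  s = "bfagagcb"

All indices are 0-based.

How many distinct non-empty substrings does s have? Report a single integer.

32

rank | idx | suffix
   0 |   2 | agagcb
   1 |   4 | agcb
   2 |   7 | b
   3 |   0 | bfagagcb
   4 |   6 | cb
   5 |   1 | fagagcb
   6 |   3 | gagcb
   7 |   5 | gcb

SA = [2, 4, 7, 0, 6, 1, 3, 5]
[i] adj suffixes → lcp
  [1] 2/4 → 2 ('ag')
  [2] 4/7 → 0 ('')
  [3] 7/0 → 1 ('b')
  [4] 0/6 → 0 ('')
  [5] 6/1 → 0 ('')
  [6] 1/3 → 0 ('')
  [7] 3/5 → 1 ('g')

n(n+1)/2 = 8·9/2 = 36
Σ LCP = 0 + 2 + 0 + 1 + 0 + 0 + 0 + 1 = 4
distinct = 36 − 4 = 32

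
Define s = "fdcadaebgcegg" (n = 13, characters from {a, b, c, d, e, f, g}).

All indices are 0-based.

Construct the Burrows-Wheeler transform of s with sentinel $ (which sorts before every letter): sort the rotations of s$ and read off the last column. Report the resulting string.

rank  rotation        last
    0  $fdcadaebgcegg  g
    1  adaebgcegg$fdc  c
    2  aebgcegg$fdcad  d
    3  bgcegg$fdcadae  e
    4  cadaebgcegg$fd  d
    5  cegg$fdcadaebg  g
    6  daebgcegg$fdca  a
    7  dcadaebgcegg$f  f
    8  ebgcegg$fdcada  a
    9  egg$fdcadaebgc  c
   10  fdcadaebgcegg$  $
   11  g$fdcadaebgceg  g
   12  gcegg$fdcadaeb  b
   13  gg$fdcadaebgce  e

gcdedgafac$gbe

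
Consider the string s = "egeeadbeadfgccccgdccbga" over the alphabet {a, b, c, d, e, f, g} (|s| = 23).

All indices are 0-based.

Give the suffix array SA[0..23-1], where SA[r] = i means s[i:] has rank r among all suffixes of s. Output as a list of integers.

rank→(start, suffix):
  0 → (22, 'a')
  1 → (4, 'adbeadfgccccgdccbga')
  2 → (8, 'adfgccccgdccbga')
  3 → (6, 'beadfgccccgdccbga')
  4 → (20, 'bga')
  5 → (19, 'cbga')
  6 → (18, 'ccbga')
  7 → (12, 'ccccgdccbga')
  8 → (13, 'cccgdccbga')
  9 → (14, 'ccgdccbga')
  10 → (15, 'cgdccbga')
  11 → (5, 'dbeadfgccccgdccbga')
  12 → (17, 'dccbga')
  13 → (9, 'dfgccccgdccbga')
  14 → (3, 'eadbeadfgccccgdccbga')
  15 → (7, 'eadfgccccgdccbga')
  16 → (2, 'eeadbeadfgccccgdccbga')
  17 → (0, 'egeeadbeadfgccccgdccbga')
  18 → (10, 'fgccccgdccbga')
  19 → (21, 'ga')
  20 → (11, 'gccccgdccbga')
  21 → (16, 'gdccbga')
  22 → (1, 'geeadbeadfgccccgdccbga')

[22, 4, 8, 6, 20, 19, 18, 12, 13, 14, 15, 5, 17, 9, 3, 7, 2, 0, 10, 21, 11, 16, 1]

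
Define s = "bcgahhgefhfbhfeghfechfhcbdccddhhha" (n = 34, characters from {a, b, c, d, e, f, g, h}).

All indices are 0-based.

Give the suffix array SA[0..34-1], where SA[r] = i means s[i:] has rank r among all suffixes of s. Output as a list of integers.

[33, 3, 0, 24, 11, 23, 26, 27, 1, 19, 25, 28, 29, 18, 7, 14, 10, 17, 13, 21, 8, 2, 6, 15, 32, 22, 9, 16, 12, 20, 5, 31, 4, 30]

rank | idx | suffix
   0 |  33 | a
   1 |   3 | ahhgefhfbhfeghfechfhcbdccddhhha
   2 |   0 | bcgahhgefhfbhfeghfechfhcbdccddhhha
   3 |  24 | bdccddhhha
   4 |  11 | bhfeghfechfhcbdccddhhha
   5 |  23 | cbdccddhhha
   6 |  26 | ccddhhha
   7 |  27 | cddhhha
   8 |   1 | cgahhgefhfbhfeghfechfhcbdccddhhha
   9 |  19 | chfhcbdccddhhha
  10 |  25 | dccddhhha
  11 |  28 | ddhhha
  12 |  29 | dhhha
  13 |  18 | echfhcbdccddhhha
  14 |   7 | efhfbhfeghfechfhcbdccddhhha
  15 |  14 | eghfechfhcbdccddhhha
  16 |  10 | fbhfeghfechfhcbdccddhhha
  17 |  17 | fechfhcbdccddhhha
  18 |  13 | feghfechfhcbdccddhhha
  19 |  21 | fhcbdccddhhha
  20 |   8 | fhfbhfeghfechfhcbdccddhhha
  21 |   2 | gahhgefhfbhfeghfechfhcbdccddhhha
  22 |   6 | gefhfbhfeghfechfhcbdccddhhha
  23 |  15 | ghfechfhcbdccddhhha
  24 |  32 | ha
  25 |  22 | hcbdccddhhha
  26 |   9 | hfbhfeghfechfhcbdccddhhha
  27 |  16 | hfechfhcbdccddhhha
  28 |  12 | hfeghfechfhcbdccddhhha
  29 |  20 | hfhcbdccddhhha
  30 |   5 | hgefhfbhfeghfechfhcbdccddhhha
  31 |  31 | hha
  32 |   4 | hhgefhfbhfeghfechfhcbdccddhhha
  33 |  30 | hhha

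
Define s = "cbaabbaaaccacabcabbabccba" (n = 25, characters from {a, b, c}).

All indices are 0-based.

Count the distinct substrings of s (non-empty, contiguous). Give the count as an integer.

sorted suffixes:
  #0 SA[0]=24  'a'
  #1 SA[1]=6  'aaaccacabcabbabccba'
  #2 SA[2]=2  'aabbaaaccacabcabbabccba'
  #3 SA[3]=7  'aaccacabcabbabccba'
  #4 SA[4]=3  'abbaaaccacabcabbabccba'
  #5 SA[5]=16  'abbabccba'
  #6 SA[6]=13  'abcabbabccba'
  #7 SA[7]=19  'abccba'
  #8 SA[8]=11  'acabcabbabccba'
  #9 SA[9]=8  'accacabcabbabccba'
  #10 SA[10]=23  'ba'
  #11 SA[11]=5  'baaaccacabcabbabccba'
  #12 SA[12]=1  'baabbaaaccacabcabbabccba'
  #13 SA[13]=18  'babccba'
  #14 SA[14]=4  'bbaaaccacabcabbabccba'
  #15 SA[15]=17  'bbabccba'
  #16 SA[16]=14  'bcabbabccba'
  #17 SA[17]=20  'bccba'
  #18 SA[18]=15  'cabbabccba'
  #19 SA[19]=12  'cabcabbabccba'
  #20 SA[20]=10  'cacabcabbabccba'
  #21 SA[21]=22  'cba'
  #22 SA[22]=0  'cbaabbaaaccacabcabbabccba'
  #23 SA[23]=9  'ccacabcabbabccba'
  #24 SA[24]=21  'ccba'

SA = [24, 6, 2, 7, 3, 16, 13, 19, 11, 8, 23, 5, 1, 18, 4, 17, 14, 20, 15, 12, 10, 22, 0, 9, 21]
[i] adj suffixes → lcp
  [1] 24/6 → 1 ('a')
  [2] 6/2 → 2 ('aa')
  [3] 2/7 → 2 ('aa')
  [4] 7/3 → 1 ('a')
  [5] 3/16 → 4 ('abba')
  [6] 16/13 → 2 ('ab')
  [7] 13/19 → 3 ('abc')
  [8] 19/11 → 1 ('a')
  [9] 11/8 → 2 ('ac')
  [10] 8/23 → 0 ('')
  [11] 23/5 → 2 ('ba')
  [12] 5/1 → 3 ('baa')
  [13] 1/18 → 2 ('ba')
  [14] 18/4 → 1 ('b')
  [15] 4/17 → 3 ('bba')
  [16] 17/14 → 1 ('b')
  [17] 14/20 → 2 ('bc')
  [18] 20/15 → 0 ('')
  [19] 15/12 → 3 ('cab')
  [20] 12/10 → 2 ('ca')
  [21] 10/22 → 1 ('c')
  [22] 22/0 → 3 ('cba')
  [23] 0/9 → 1 ('c')
  [24] 9/21 → 2 ('cc')

n(n+1)/2 = 25·26/2 = 325
Σ LCP = 0 + 1 + 2 + 2 + 1 + 4 + 2 + 3 + 1 + 2 + 0 + 2 + 3 + 2 + 1 + 3 + 1 + 2 + 0 + 3 + 2 + 1 + 3 + 1 + 2 = 44
distinct = 325 − 44 = 281

281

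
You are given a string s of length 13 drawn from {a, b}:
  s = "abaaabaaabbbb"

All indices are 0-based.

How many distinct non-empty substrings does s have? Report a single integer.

sorted suffixes:
  #0 SA[0]=2  'aaabaaabbbb'
  #1 SA[1]=6  'aaabbbb'
  #2 SA[2]=3  'aabaaabbbb'
  #3 SA[3]=7  'aabbbb'
  #4 SA[4]=0  'abaaabaaabbbb'
  #5 SA[5]=4  'abaaabbbb'
  #6 SA[6]=8  'abbbb'
  #7 SA[7]=12  'b'
  #8 SA[8]=1  'baaabaaabbbb'
  #9 SA[9]=5  'baaabbbb'
  #10 SA[10]=11  'bb'
  #11 SA[11]=10  'bbb'
  #12 SA[12]=9  'bbbb'

SA = [2, 6, 3, 7, 0, 4, 8, 12, 1, 5, 11, 10, 9]
rank  pair      lcp
   1  s[2:],s[6:]  4  'aaab'
   2  s[6:],s[3:]  2  'aa'
   3  s[3:],s[7:]  3  'aab'
   4  s[7:],s[0:]  1  'a'
   5  s[0:],s[4:]  6  'abaaab'
   6  s[4:],s[8:]  2  'ab'
   7  s[8:],s[12:]  0  ''
   8  s[12:],s[1:]  1  'b'
   9  s[1:],s[5:]  5  'baaab'
  10  s[5:],s[11:]  1  'b'
  11  s[11:],s[10:]  2  'bb'
  12  s[10:],s[9:]  3  'bbb'

n(n+1)/2 = 13·14/2 = 91
Σ LCP = 0 + 4 + 2 + 3 + 1 + 6 + 2 + 0 + 1 + 5 + 1 + 2 + 3 = 30
distinct = 91 − 30 = 61

61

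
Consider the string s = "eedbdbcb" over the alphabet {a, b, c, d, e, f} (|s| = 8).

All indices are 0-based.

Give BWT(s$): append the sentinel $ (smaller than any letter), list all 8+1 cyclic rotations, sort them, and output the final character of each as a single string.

bcddbbee$

rank  rotation   last
    0  $eedbdbcb  b
    1  b$eedbdbc  c
    2  bcb$eedbd  d
    3  bdbcb$eed  d
    4  cb$eedbdb  b
    5  dbcb$eedb  b
    6  dbdbcb$ee  e
    7  edbdbcb$e  e
    8  eedbdbcb$  $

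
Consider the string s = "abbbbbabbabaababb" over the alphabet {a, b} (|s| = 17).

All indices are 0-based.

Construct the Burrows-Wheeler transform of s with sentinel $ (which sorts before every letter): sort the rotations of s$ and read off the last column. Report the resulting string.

bbbabb$bababaabbba

rank  rotation            last
    0  $abbbbbabbabaababb  b
    1  aababb$abbbbbabbab  b
    2  abaababb$abbbbbabb  b
    3  ababb$abbbbbabbaba  a
    4  abb$abbbbbabbabaab  b
    5  abbabaababb$abbbbb  b
    6  abbbbbabbabaababb$  $
    7  b$abbbbbabbabaabab  b
    8  baababb$abbbbbabba  a
    9  babaababb$abbbbbab  b
   10  babb$abbbbbabbabaa  a
   11  babbabaababb$abbbb  b
   12  bb$abbbbbabbabaaba  a
   13  bbabaababb$abbbbba  a
   14  bbabbabaababb$abbb  b
   15  bbbabbabaababb$abb  b
   16  bbbbabbabaababb$ab  b
   17  bbbbbabbabaababb$a  a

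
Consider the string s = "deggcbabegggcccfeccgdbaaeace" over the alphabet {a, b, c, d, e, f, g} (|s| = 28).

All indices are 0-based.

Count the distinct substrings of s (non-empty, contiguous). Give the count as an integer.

376

rank→(start, suffix):
  0 → (22, 'aaeace')
  1 → (6, 'abegggcccfeccgdbaaeace')
  2 → (25, 'ace')
  3 → (23, 'aeace')
  4 → (21, 'baaeace')
  5 → (5, 'babegggcccfeccgdbaaeace')
  6 → (7, 'begggcccfeccgdbaaeace')
  7 → (4, 'cbabegggcccfeccgdbaaeace')
  8 → (12, 'cccfeccgdbaaeace')
  9 → (13, 'ccfeccgdbaaeace')
  10 → (17, 'ccgdbaaeace')
  11 → (26, 'ce')
  12 → (14, 'cfeccgdbaaeace')
  13 → (18, 'cgdbaaeace')
  14 → (20, 'dbaaeace')
  15 → (0, 'deggcbabegggcccfeccgdbaaeace')
  16 → (27, 'e')
  17 → (24, 'eace')
  18 → (16, 'eccgdbaaeace')
  19 → (1, 'eggcbabegggcccfeccgdbaaeace')
  20 → (8, 'egggcccfeccgdbaaeace')
  21 → (15, 'feccgdbaaeace')
  22 → (3, 'gcbabegggcccfeccgdbaaeace')
  23 → (11, 'gcccfeccgdbaaeace')
  24 → (19, 'gdbaaeace')
  25 → (2, 'ggcbabegggcccfeccgdbaaeace')
  26 → (10, 'ggcccfeccgdbaaeace')
  27 → (9, 'gggcccfeccgdbaaeace')

SA = [22, 6, 25, 23, 21, 5, 7, 4, 12, 13, 17, 26, 14, 18, 20, 0, 27, 24, 16, 1, 8, 15, 3, 11, 19, 2, 10, 9]
rank  pair      lcp
   1  s[22:],s[6:]  1  'a'
   2  s[6:],s[25:]  1  'a'
   3  s[25:],s[23:]  1  'a'
   4  s[23:],s[21:]  0  ''
   5  s[21:],s[5:]  2  'ba'
   6  s[5:],s[7:]  1  'b'
   7  s[7:],s[4:]  0  ''
   8  s[4:],s[12:]  1  'c'
   9  s[12:],s[13:]  2  'cc'
  10  s[13:],s[17:]  2  'cc'
  11  s[17:],s[26:]  1  'c'
  12  s[26:],s[14:]  1  'c'
  13  s[14:],s[18:]  1  'c'
  14  s[18:],s[20:]  0  ''
  15  s[20:],s[0:]  1  'd'
  16  s[0:],s[27:]  0  ''
  17  s[27:],s[24:]  1  'e'
  18  s[24:],s[16:]  1  'e'
  19  s[16:],s[1:]  1  'e'
  20  s[1:],s[8:]  3  'egg'
  21  s[8:],s[15:]  0  ''
  22  s[15:],s[3:]  0  ''
  23  s[3:],s[11:]  2  'gc'
  24  s[11:],s[19:]  1  'g'
  25  s[19:],s[2:]  1  'g'
  26  s[2:],s[10:]  3  'ggc'
  27  s[10:],s[9:]  2  'gg'

n(n+1)/2 = 28·29/2 = 406
Σ LCP = 0 + 1 + 1 + 1 + 0 + 2 + 1 + 0 + 1 + 2 + 2 + 1 + 1 + 1 + 0 + 1 + 0 + 1 + 1 + 1 + 3 + 0 + 0 + 2 + 1 + 1 + 3 + 2 = 30
distinct = 406 − 30 = 376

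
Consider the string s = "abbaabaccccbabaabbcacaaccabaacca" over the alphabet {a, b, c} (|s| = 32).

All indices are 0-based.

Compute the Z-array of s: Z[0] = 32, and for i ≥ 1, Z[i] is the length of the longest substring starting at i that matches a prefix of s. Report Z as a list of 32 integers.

[32, 0, 0, 1, 2, 0, 1, 0, 0, 0, 0, 0, 2, 0, 1, 3, 0, 0, 0, 1, 0, 1, 1, 0, 0, 2, 0, 1, 1, 0, 0, 1]

Z[0]=32
i=1: i≥r, start 0; Z[1]=0
i=2: i≥r, start 0; Z[2]=0
i=3: i≥r, start 0; Z[3]=1 extend→box=[3,4)
i=4: i≥r, start 0; Z[4]=2 extend→box=[4,6)
i=5: min(r-i=1, Z[1]=0)=0; Z[5]=0
i=6: i≥r, start 0; Z[6]=1 extend→box=[6,7)
i=7: i≥r, start 0; Z[7]=0
i=8: i≥r, start 0; Z[8]=0
i=9: i≥r, start 0; Z[9]=0
i=10: i≥r, start 0; Z[10]=0
i=11: i≥r, start 0; Z[11]=0
i=12: i≥r, start 0; Z[12]=2 extend→box=[12,14)
i=13: min(r-i=1, Z[1]=0)=0; Z[13]=0
i=14: i≥r, start 0; Z[14]=1 extend→box=[14,15)
i=15: i≥r, start 0; Z[15]=3 extend→box=[15,18)
i=16: min(r-i=2, Z[1]=0)=0; Z[16]=0
i=17: min(r-i=1, Z[2]=0)=0; Z[17]=0
i=18: i≥r, start 0; Z[18]=0
i=19: i≥r, start 0; Z[19]=1 extend→box=[19,20)
i=20: i≥r, start 0; Z[20]=0
i=21: i≥r, start 0; Z[21]=1 extend→box=[21,22)
i=22: i≥r, start 0; Z[22]=1 extend→box=[22,23)
i=23: i≥r, start 0; Z[23]=0
i=24: i≥r, start 0; Z[24]=0
i=25: i≥r, start 0; Z[25]=2 extend→box=[25,27)
i=26: min(r-i=1, Z[1]=0)=0; Z[26]=0
i=27: i≥r, start 0; Z[27]=1 extend→box=[27,28)
i=28: i≥r, start 0; Z[28]=1 extend→box=[28,29)
i=29: i≥r, start 0; Z[29]=0
i=30: i≥r, start 0; Z[30]=0
i=31: i≥r, start 0; Z[31]=1 extend→box=[31,32)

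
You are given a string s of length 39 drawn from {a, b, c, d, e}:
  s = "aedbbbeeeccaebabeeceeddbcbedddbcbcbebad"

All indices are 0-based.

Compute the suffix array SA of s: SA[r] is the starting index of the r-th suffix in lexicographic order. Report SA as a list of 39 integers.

sorted suffixes:
  #0 SA[0]=14  'abeeceeddbcbedddbcbcbebad'
  #1 SA[1]=37  'ad'
  #2 SA[2]=11  'aebabeeceeddbcbedddbcbcbebad'
  #3 SA[3]=0  'aedbbbeeeccaebabeeceeddbcbedddbcbcbebad'
  #4 SA[4]=13  'babeeceeddbcbedddbcbcbebad'
  #5 SA[5]=36  'bad'
  #6 SA[6]=3  'bbbeeeccaebabeeceeddbcbedddbcbcbebad'
  #7 SA[7]=4  'bbeeeccaebabeeceeddbcbedddbcbcbebad'
  #8 SA[8]=30  'bcbcbebad'
  #9 SA[9]=32  'bcbebad'
  #10 SA[10]=23  'bcbedddbcbcbebad'
  #11 SA[11]=34  'bebad'
  #12 SA[12]=25  'bedddbcbcbebad'
  #13 SA[13]=15  'beeceeddbcbedddbcbcbebad'
  #14 SA[14]=5  'beeeccaebabeeceeddbcbedddbcbcbebad'
  #15 SA[15]=10  'caebabeeceeddbcbedddbcbcbebad'
  #16 SA[16]=31  'cbcbebad'
  #17 SA[17]=33  'cbebad'
  #18 SA[18]=24  'cbedddbcbcbebad'
  #19 SA[19]=9  'ccaebabeeceeddbcbedddbcbcbebad'
  #20 SA[20]=18  'ceeddbcbedddbcbcbebad'
  #21 SA[21]=38  'd'
  #22 SA[22]=2  'dbbbeeeccaebabeeceeddbcbedddbcbcbebad'
  #23 SA[23]=29  'dbcbcbebad'
  #24 SA[24]=22  'dbcbedddbcbcbebad'
  #25 SA[25]=28  'ddbcbcbebad'
  #26 SA[26]=21  'ddbcbedddbcbcbebad'
  #27 SA[27]=27  'dddbcbcbebad'
  #28 SA[28]=12  'ebabeeceeddbcbedddbcbcbebad'
  #29 SA[29]=35  'ebad'
  #30 SA[30]=8  'eccaebabeeceeddbcbedddbcbcbebad'
  #31 SA[31]=17  'eceeddbcbedddbcbcbebad'
  #32 SA[32]=1  'edbbbeeeccaebabeeceeddbcbedddbcbcbebad'
  #33 SA[33]=20  'eddbcbedddbcbcbebad'
  #34 SA[34]=26  'edddbcbcbebad'
  #35 SA[35]=7  'eeccaebabeeceeddbcbedddbcbcbebad'
  #36 SA[36]=16  'eeceeddbcbedddbcbcbebad'
  #37 SA[37]=19  'eeddbcbedddbcbcbebad'
  #38 SA[38]=6  'eeeccaebabeeceeddbcbedddbcbcbebad'

[14, 37, 11, 0, 13, 36, 3, 4, 30, 32, 23, 34, 25, 15, 5, 10, 31, 33, 24, 9, 18, 38, 2, 29, 22, 28, 21, 27, 12, 35, 8, 17, 1, 20, 26, 7, 16, 19, 6]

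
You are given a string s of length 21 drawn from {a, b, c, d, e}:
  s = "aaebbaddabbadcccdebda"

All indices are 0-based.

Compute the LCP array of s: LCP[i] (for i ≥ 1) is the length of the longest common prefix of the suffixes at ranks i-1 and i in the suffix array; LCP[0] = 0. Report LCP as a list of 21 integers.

rank | idx | suffix
   0 |  20 | a
   1 |   0 | aaebbaddabbadcccdebda
   2 |   8 | abbadcccdebda
   3 |  11 | adcccdebda
   4 |   5 | addabbadcccdebda
   5 |   1 | aebbaddabbadcccdebda
   6 |  10 | badcccdebda
   7 |   4 | baddabbadcccdebda
   8 |   9 | bbadcccdebda
   9 |   3 | bbaddabbadcccdebda
  10 |  18 | bda
  11 |  13 | cccdebda
  12 |  14 | ccdebda
  13 |  15 | cdebda
  14 |  19 | da
  15 |   7 | dabbadcccdebda
  16 |  12 | dcccdebda
  17 |   6 | ddabbadcccdebda
  18 |  16 | debda
  19 |   2 | ebbaddabbadcccdebda
  20 |  17 | ebda

SA = [20, 0, 8, 11, 5, 1, 10, 4, 9, 3, 18, 13, 14, 15, 19, 7, 12, 6, 16, 2, 17]
[i] adj suffixes → lcp
  [1] 20/0 → 1 ('a')
  [2] 0/8 → 1 ('a')
  [3] 8/11 → 1 ('a')
  [4] 11/5 → 2 ('ad')
  [5] 5/1 → 1 ('a')
  [6] 1/10 → 0 ('')
  [7] 10/4 → 3 ('bad')
  [8] 4/9 → 1 ('b')
  [9] 9/3 → 4 ('bbad')
  [10] 3/18 → 1 ('b')
  [11] 18/13 → 0 ('')
  [12] 13/14 → 2 ('cc')
  [13] 14/15 → 1 ('c')
  [14] 15/19 → 0 ('')
  [15] 19/7 → 2 ('da')
  [16] 7/12 → 1 ('d')
  [17] 12/6 → 1 ('d')
  [18] 6/16 → 1 ('d')
  [19] 16/2 → 0 ('')
  [20] 2/17 → 2 ('eb')

[0, 1, 1, 1, 2, 1, 0, 3, 1, 4, 1, 0, 2, 1, 0, 2, 1, 1, 1, 0, 2]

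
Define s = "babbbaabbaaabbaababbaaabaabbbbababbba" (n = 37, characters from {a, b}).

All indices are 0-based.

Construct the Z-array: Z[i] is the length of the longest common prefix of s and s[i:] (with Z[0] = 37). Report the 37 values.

Z[0]=37
i=1: outside box; Z[1]=0
i=2: outside box; Z[2]=1 extend→box=[2,3)
i=3: outside box; Z[3]=1 extend→box=[3,4)
i=4: outside box; Z[4]=2 extend→box=[4,6)
i=5: min(r-i=1, Z[1]=0)=0; Z[5]=0
i=6: outside box; Z[6]=0
i=7: outside box; Z[7]=1 extend→box=[7,8)
i=8: outside box; Z[8]=2 extend→box=[8,10)
i=9: min(r-i=1, Z[1]=0)=0; Z[9]=0
i=10: outside box; Z[10]=0
i=11: outside box; Z[11]=0
i=12: outside box; Z[12]=1 extend→box=[12,13)
i=13: outside box; Z[13]=2 extend→box=[13,15)
i=14: min(r-i=1, Z[1]=0)=0; Z[14]=0
i=15: outside box; Z[15]=0
i=16: outside box; Z[16]=4 extend→box=[16,20)
i=17: min(r-i=3, Z[1]=0)=0; Z[17]=0
i=18: min(r-i=2, Z[2]=1)=1; Z[18]=1
i=19: min(r-i=1, Z[3]=1)=1; Z[19]=2 extend→box=[19,21)
i=20: min(r-i=1, Z[1]=0)=0; Z[20]=0
i=21: outside box; Z[21]=0
i=22: outside box; Z[22]=0
i=23: outside box; Z[23]=2 extend→box=[23,25)
i=24: min(r-i=1, Z[1]=0)=0; Z[24]=0
i=25: outside box; Z[25]=0
i=26: outside box; Z[26]=1 extend→box=[26,27)
i=27: outside box; Z[27]=1 extend→box=[27,28)
i=28: outside box; Z[28]=1 extend→box=[28,29)
i=29: outside box; Z[29]=3 extend→box=[29,32)
i=30: min(r-i=2, Z[1]=0)=0; Z[30]=0
i=31: min(r-i=1, Z[2]=1)=1; Z[31]=6 extend→box=[31,37)
i=32: min(r-i=5, Z[1]=0)=0; Z[32]=0
i=33: min(r-i=4, Z[2]=1)=1; Z[33]=1
i=34: min(r-i=3, Z[3]=1)=1; Z[34]=1
i=35: min(r-i=2, Z[4]=2)=2; Z[35]=2
i=36: min(r-i=1, Z[5]=0)=0; Z[36]=0

[37, 0, 1, 1, 2, 0, 0, 1, 2, 0, 0, 0, 1, 2, 0, 0, 4, 0, 1, 2, 0, 0, 0, 2, 0, 0, 1, 1, 1, 3, 0, 6, 0, 1, 1, 2, 0]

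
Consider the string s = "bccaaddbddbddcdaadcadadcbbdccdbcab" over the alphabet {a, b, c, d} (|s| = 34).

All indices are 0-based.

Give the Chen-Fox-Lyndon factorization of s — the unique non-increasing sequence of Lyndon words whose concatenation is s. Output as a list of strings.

["bcc", "aaddbddbddcd", "aadcadadcbbdccdbcab"]

emit factor 1: 'bcc' (i=0, period=3)
emit factor 2: 'aaddbddbddcd' (i=3, period=12)
emit factor 3: 'aadcadadcbbdccdbcab' (i=15, period=19)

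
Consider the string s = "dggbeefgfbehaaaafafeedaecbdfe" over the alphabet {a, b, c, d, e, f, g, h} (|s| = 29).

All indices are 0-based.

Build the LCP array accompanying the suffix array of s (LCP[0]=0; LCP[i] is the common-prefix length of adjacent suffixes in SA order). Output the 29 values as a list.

[0, 3, 2, 1, 1, 2, 0, 1, 2, 0, 0, 1, 1, 0, 1, 1, 1, 2, 1, 1, 0, 1, 1, 2, 1, 0, 1, 1, 0]

sorted suffixes:
  #0 SA[0]=12  'aaaafafeedaecbdfe'
  #1 SA[1]=13  'aaafafeedaecbdfe'
  #2 SA[2]=14  'aafafeedaecbdfe'
  #3 SA[3]=22  'aecbdfe'
  #4 SA[4]=15  'afafeedaecbdfe'
  #5 SA[5]=17  'afeedaecbdfe'
  #6 SA[6]=25  'bdfe'
  #7 SA[7]=3  'beefgfbehaaaafafeedaecbdfe'
  #8 SA[8]=9  'behaaaafafeedaecbdfe'
  #9 SA[9]=24  'cbdfe'
  #10 SA[10]=21  'daecbdfe'
  #11 SA[11]=26  'dfe'
  #12 SA[12]=0  'dggbeefgfbehaaaafafeedaecbdfe'
  #13 SA[13]=28  'e'
  #14 SA[14]=23  'ecbdfe'
  #15 SA[15]=20  'edaecbdfe'
  #16 SA[16]=19  'eedaecbdfe'
  #17 SA[17]=4  'eefgfbehaaaafafeedaecbdfe'
  #18 SA[18]=5  'efgfbehaaaafafeedaecbdfe'
  #19 SA[19]=10  'ehaaaafafeedaecbdfe'
  #20 SA[20]=16  'fafeedaecbdfe'
  #21 SA[21]=8  'fbehaaaafafeedaecbdfe'
  #22 SA[22]=27  'fe'
  #23 SA[23]=18  'feedaecbdfe'
  #24 SA[24]=6  'fgfbehaaaafafeedaecbdfe'
  #25 SA[25]=2  'gbeefgfbehaaaafafeedaecbdfe'
  #26 SA[26]=7  'gfbehaaaafafeedaecbdfe'
  #27 SA[27]=1  'ggbeefgfbehaaaafafeedaecbdfe'
  #28 SA[28]=11  'haaaafafeedaecbdfe'

SA = [12, 13, 14, 22, 15, 17, 25, 3, 9, 24, 21, 26, 0, 28, 23, 20, 19, 4, 5, 10, 16, 8, 27, 18, 6, 2, 7, 1, 11]
[i] adj suffixes → lcp
  [1] 12/13 → 3 ('aaa')
  [2] 13/14 → 2 ('aa')
  [3] 14/22 → 1 ('a')
  [4] 22/15 → 1 ('a')
  [5] 15/17 → 2 ('af')
  [6] 17/25 → 0 ('')
  [7] 25/3 → 1 ('b')
  [8] 3/9 → 2 ('be')
  [9] 9/24 → 0 ('')
  [10] 24/21 → 0 ('')
  [11] 21/26 → 1 ('d')
  [12] 26/0 → 1 ('d')
  [13] 0/28 → 0 ('')
  [14] 28/23 → 1 ('e')
  [15] 23/20 → 1 ('e')
  [16] 20/19 → 1 ('e')
  [17] 19/4 → 2 ('ee')
  [18] 4/5 → 1 ('e')
  [19] 5/10 → 1 ('e')
  [20] 10/16 → 0 ('')
  [21] 16/8 → 1 ('f')
  [22] 8/27 → 1 ('f')
  [23] 27/18 → 2 ('fe')
  [24] 18/6 → 1 ('f')
  [25] 6/2 → 0 ('')
  [26] 2/7 → 1 ('g')
  [27] 7/1 → 1 ('g')
  [28] 1/11 → 0 ('')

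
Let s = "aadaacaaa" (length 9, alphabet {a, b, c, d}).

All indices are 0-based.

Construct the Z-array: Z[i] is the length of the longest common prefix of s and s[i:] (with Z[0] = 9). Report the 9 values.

[9, 1, 0, 2, 1, 0, 2, 2, 1]

Z[0]=9
i=1: outside box; Z[1]=1 grow→box=[1,2)
i=2: outside box; Z[2]=0
i=3: outside box; Z[3]=2 grow→box=[3,5)
i=4: min(r-i=1, Z[1]=1)=1; Z[4]=1
i=5: outside box; Z[5]=0
i=6: outside box; Z[6]=2 grow→box=[6,8)
i=7: min(r-i=1, Z[1]=1)=1; Z[7]=2 grow→box=[7,9)
i=8: min(r-i=1, Z[1]=1)=1; Z[8]=1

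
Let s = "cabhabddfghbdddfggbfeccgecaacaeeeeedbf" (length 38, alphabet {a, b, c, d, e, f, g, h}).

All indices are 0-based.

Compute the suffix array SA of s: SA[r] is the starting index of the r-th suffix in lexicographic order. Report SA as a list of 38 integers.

rank→(start, suffix):
  0 → (26, 'aacaeeeeedbf')
  1 → (4, 'abddfghbdddfggbfeccgecaacaeeeeedbf')
  2 → (1, 'abhabddfghbdddfggbfeccgecaacaeeeeedbf')
  3 → (27, 'acaeeeeedbf')
  4 → (29, 'aeeeeedbf')
  5 → (11, 'bdddfggbfeccgecaacaeeeeedbf')
  6 → (5, 'bddfghbdddfggbfeccgecaacaeeeeedbf')
  7 → (36, 'bf')
  8 → (18, 'bfeccgecaacaeeeeedbf')
  9 → (2, 'bhabddfghbdddfggbfeccgecaacaeeeeedbf')
  10 → (25, 'caacaeeeeedbf')
  11 → (0, 'cabhabddfghbdddfggbfeccgecaacaeeeeedbf')
  12 → (28, 'caeeeeedbf')
  13 → (21, 'ccgecaacaeeeeedbf')
  14 → (22, 'cgecaacaeeeeedbf')
  15 → (35, 'dbf')
  16 → (12, 'dddfggbfeccgecaacaeeeeedbf')
  17 → (13, 'ddfggbfeccgecaacaeeeeedbf')
  18 → (6, 'ddfghbdddfggbfeccgecaacaeeeeedbf')
  19 → (14, 'dfggbfeccgecaacaeeeeedbf')
  20 → (7, 'dfghbdddfggbfeccgecaacaeeeeedbf')
  21 → (24, 'ecaacaeeeeedbf')
  22 → (20, 'eccgecaacaeeeeedbf')
  23 → (34, 'edbf')
  24 → (33, 'eedbf')
  25 → (32, 'eeedbf')
  26 → (31, 'eeeedbf')
  27 → (30, 'eeeeedbf')
  28 → (37, 'f')
  29 → (19, 'feccgecaacaeeeeedbf')
  30 → (15, 'fggbfeccgecaacaeeeeedbf')
  31 → (8, 'fghbdddfggbfeccgecaacaeeeeedbf')
  32 → (17, 'gbfeccgecaacaeeeeedbf')
  33 → (23, 'gecaacaeeeeedbf')
  34 → (16, 'ggbfeccgecaacaeeeeedbf')
  35 → (9, 'ghbdddfggbfeccgecaacaeeeeedbf')
  36 → (3, 'habddfghbdddfggbfeccgecaacaeeeeedbf')
  37 → (10, 'hbdddfggbfeccgecaacaeeeeedbf')

[26, 4, 1, 27, 29, 11, 5, 36, 18, 2, 25, 0, 28, 21, 22, 35, 12, 13, 6, 14, 7, 24, 20, 34, 33, 32, 31, 30, 37, 19, 15, 8, 17, 23, 16, 9, 3, 10]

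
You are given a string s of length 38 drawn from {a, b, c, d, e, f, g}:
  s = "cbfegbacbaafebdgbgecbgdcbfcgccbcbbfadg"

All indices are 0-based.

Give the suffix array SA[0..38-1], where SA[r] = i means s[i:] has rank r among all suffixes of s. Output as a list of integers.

sorted suffixes:
  #0 SA[0]=9  'aafebdgbgecbgdcbfcgccbcbbfadg'
  #1 SA[1]=6  'acbaafebdgbgecbgdcbfcgccbcbbfadg'
  #2 SA[2]=35  'adg'
  #3 SA[3]=10  'afebdgbgecbgdcbfcgccbcbbfadg'
  #4 SA[4]=8  'baafebdgbgecbgdcbfcgccbcbbfadg'
  #5 SA[5]=5  'bacbaafebdgbgecbgdcbfcgccbcbbfadg'
  #6 SA[6]=32  'bbfadg'
  #7 SA[7]=30  'bcbbfadg'
  #8 SA[8]=13  'bdgbgecbgdcbfcgccbcbbfadg'
  #9 SA[9]=33  'bfadg'
  #10 SA[10]=24  'bfcgccbcbbfadg'
  #11 SA[11]=1  'bfegbacbaafebdgbgecbgdcbfcgccbcbbfadg'
  #12 SA[12]=20  'bgdcbfcgccbcbbfadg'
  #13 SA[13]=16  'bgecbgdcbfcgccbcbbfadg'
  #14 SA[14]=7  'cbaafebdgbgecbgdcbfcgccbcbbfadg'
  #15 SA[15]=31  'cbbfadg'
  #16 SA[16]=29  'cbcbbfadg'
  #17 SA[17]=23  'cbfcgccbcbbfadg'
  #18 SA[18]=0  'cbfegbacbaafebdgbgecbgdcbfcgccbcbbfadg'
  #19 SA[19]=19  'cbgdcbfcgccbcbbfadg'
  #20 SA[20]=28  'ccbcbbfadg'
  #21 SA[21]=26  'cgccbcbbfadg'
  #22 SA[22]=22  'dcbfcgccbcbbfadg'
  #23 SA[23]=36  'dg'
  #24 SA[24]=14  'dgbgecbgdcbfcgccbcbbfadg'
  #25 SA[25]=12  'ebdgbgecbgdcbfcgccbcbbfadg'
  #26 SA[26]=18  'ecbgdcbfcgccbcbbfadg'
  #27 SA[27]=3  'egbacbaafebdgbgecbgdcbfcgccbcbbfadg'
  #28 SA[28]=34  'fadg'
  #29 SA[29]=25  'fcgccbcbbfadg'
  #30 SA[30]=11  'febdgbgecbgdcbfcgccbcbbfadg'
  #31 SA[31]=2  'fegbacbaafebdgbgecbgdcbfcgccbcbbfadg'
  #32 SA[32]=37  'g'
  #33 SA[33]=4  'gbacbaafebdgbgecbgdcbfcgccbcbbfadg'
  #34 SA[34]=15  'gbgecbgdcbfcgccbcbbfadg'
  #35 SA[35]=27  'gccbcbbfadg'
  #36 SA[36]=21  'gdcbfcgccbcbbfadg'
  #37 SA[37]=17  'gecbgdcbfcgccbcbbfadg'

[9, 6, 35, 10, 8, 5, 32, 30, 13, 33, 24, 1, 20, 16, 7, 31, 29, 23, 0, 19, 28, 26, 22, 36, 14, 12, 18, 3, 34, 25, 11, 2, 37, 4, 15, 27, 21, 17]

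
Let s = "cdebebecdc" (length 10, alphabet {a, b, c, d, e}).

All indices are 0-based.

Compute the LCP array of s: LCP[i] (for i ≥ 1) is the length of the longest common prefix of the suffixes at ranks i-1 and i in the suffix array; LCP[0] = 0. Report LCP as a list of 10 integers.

[0, 2, 0, 1, 2, 0, 1, 0, 3, 1]

rank | idx | suffix
   0 |   3 | bebecdc
   1 |   5 | becdc
   2 |   9 | c
   3 |   7 | cdc
   4 |   0 | cdebebecdc
   5 |   8 | dc
   6 |   1 | debebecdc
   7 |   2 | ebebecdc
   8 |   4 | ebecdc
   9 |   6 | ecdc

SA = [3, 5, 9, 7, 0, 8, 1, 2, 4, 6]
rank  pair      lcp
   1  s[3:],s[5:]  2  'be'
   2  s[5:],s[9:]  0  ''
   3  s[9:],s[7:]  1  'c'
   4  s[7:],s[0:]  2  'cd'
   5  s[0:],s[8:]  0  ''
   6  s[8:],s[1:]  1  'd'
   7  s[1:],s[2:]  0  ''
   8  s[2:],s[4:]  3  'ebe'
   9  s[4:],s[6:]  1  'e'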